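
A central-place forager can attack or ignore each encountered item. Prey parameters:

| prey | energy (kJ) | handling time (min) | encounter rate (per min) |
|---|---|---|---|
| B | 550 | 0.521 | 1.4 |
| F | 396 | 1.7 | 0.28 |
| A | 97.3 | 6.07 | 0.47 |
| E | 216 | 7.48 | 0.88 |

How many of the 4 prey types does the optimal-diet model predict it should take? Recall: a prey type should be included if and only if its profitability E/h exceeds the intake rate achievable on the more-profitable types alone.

E/h in descending order: B 1.06e+03, F 233, E 28.9, A 16 kJ/min. The optimal diet is the largest prefix of this list for which every included type satisfies E_i/h_i > R on the types above it.
Rate on top 1: 445.2. F: 233 < 445.2 → exclude; stop.
Optimal diet: B — 1 of 4 types.

1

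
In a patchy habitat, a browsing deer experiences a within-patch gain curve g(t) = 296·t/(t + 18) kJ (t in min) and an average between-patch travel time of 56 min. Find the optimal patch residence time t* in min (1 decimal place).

By the marginal value theorem, leave when the instantaneous gain rate g'(t) equals the habitat-wide average g(t)/(T + t).
g'(t) = 296·18/(t + 18)². Setting 296·18/(t+18)² = 296t/[(t+18)(56+t)] gives 18(56+t) = t(t+18), so t² = 18×56 = 1008.
t* = √1008 = 31.75 min.

31.7 min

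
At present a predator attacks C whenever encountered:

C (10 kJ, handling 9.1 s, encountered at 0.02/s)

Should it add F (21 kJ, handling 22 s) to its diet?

Intake rate on the current diet: R = (0.02×10) / (1 + 0.02×9.1) = 0.2/1.182 = 0.1692 kJ/s.
F: E/h = 21/22 = 0.9545 kJ/s.
0.9545 > 0.1692, so adding F raises the average — include it.

Yes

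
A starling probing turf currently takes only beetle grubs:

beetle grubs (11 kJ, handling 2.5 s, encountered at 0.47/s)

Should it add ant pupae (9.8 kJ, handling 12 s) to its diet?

No

Intake rate on the current diet: R = (0.47×11) / (1 + 0.47×2.5) = 5.17/2.175 = 2.377 kJ/s.
ant pupae: E/h = 9.8/12 = 0.8167 kJ/s.
0.8167 < 2.377, so adding ant pupae would lower the average — exclude it.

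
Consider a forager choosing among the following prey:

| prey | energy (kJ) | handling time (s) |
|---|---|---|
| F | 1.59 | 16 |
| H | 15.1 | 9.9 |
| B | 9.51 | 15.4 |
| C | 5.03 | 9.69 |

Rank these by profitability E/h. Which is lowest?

F

In descending order of E/h:
H: 15.1/9.9 = 1.53 kJ/s
B: 9.51/15.4 = 0.618 kJ/s
C: 5.03/9.69 = 0.519 kJ/s
F: 1.59/16 = 0.0994 kJ/s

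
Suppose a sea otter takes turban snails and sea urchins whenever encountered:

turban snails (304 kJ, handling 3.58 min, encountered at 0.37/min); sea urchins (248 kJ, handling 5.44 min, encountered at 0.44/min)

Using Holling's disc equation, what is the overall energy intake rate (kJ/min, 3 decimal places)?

R = (0.37×304 + 0.44×248) / (1 + 0.37×3.58 + 0.44×5.44) = 221.6/4.718 = 46.97 kJ/min.

46.967 kJ/min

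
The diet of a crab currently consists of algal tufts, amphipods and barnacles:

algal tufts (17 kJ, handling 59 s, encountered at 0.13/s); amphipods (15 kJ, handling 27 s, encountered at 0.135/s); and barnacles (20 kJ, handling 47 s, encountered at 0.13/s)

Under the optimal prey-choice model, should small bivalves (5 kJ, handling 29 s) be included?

Current rate: (0.13×17 + 0.135×15 + 0.13×20)/(1 + 0.13×59 + 0.135×27 + 0.13×47) = 0.371 kJ/s.
Profitability of small bivalves: 5/29 = 0.1724 kJ/s.
Since 0.1724 < R, time spent handling small bivalves is better spent searching.

No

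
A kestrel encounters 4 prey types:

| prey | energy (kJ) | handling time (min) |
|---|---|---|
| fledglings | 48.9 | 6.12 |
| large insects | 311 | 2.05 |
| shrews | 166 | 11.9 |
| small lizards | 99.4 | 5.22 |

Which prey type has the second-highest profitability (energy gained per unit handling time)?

In descending order of E/h:
large insects: 311/2.05 = 152 kJ/min
small lizards: 99.4/5.22 = 19 kJ/min
shrews: 166/11.9 = 13.9 kJ/min
fledglings: 48.9/6.12 = 7.99 kJ/min

small lizards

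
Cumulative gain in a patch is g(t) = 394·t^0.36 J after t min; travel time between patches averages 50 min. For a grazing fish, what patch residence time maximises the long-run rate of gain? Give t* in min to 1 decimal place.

By the marginal value theorem, leave when the instantaneous gain rate g'(t) equals the habitat-wide average g(t)/(T + t).
g'(t) = 0.36·394·t^-0.64. Setting 0.36·394·t^-0.64 = 394·t^0.36/(50+t) gives 0.36(50+t) = t, so 0.64·t = 0.36×50.
t* = 0.36×50/0.64 = 28.12 min.

28.1 min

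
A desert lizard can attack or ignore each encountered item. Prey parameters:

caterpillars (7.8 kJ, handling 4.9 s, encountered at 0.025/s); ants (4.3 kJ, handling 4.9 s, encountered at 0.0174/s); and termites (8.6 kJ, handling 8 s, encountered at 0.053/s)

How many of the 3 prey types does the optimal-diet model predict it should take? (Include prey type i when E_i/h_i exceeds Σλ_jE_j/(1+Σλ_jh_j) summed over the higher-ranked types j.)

3

Rank by E/h (kJ/s): caterpillars 1.59, termites 1.07, ants 0.878. Include each in turn until the next type's E/h falls below the running intake rate.
Rate on top 1: 0.1737. termites: 1.07 > 0.1737 → include.
Rate on top 2: 0.4208. ants: 0.878 > 0.4208 → include.
Optimal diet: caterpillars, termites, ants — 3 of 3 types.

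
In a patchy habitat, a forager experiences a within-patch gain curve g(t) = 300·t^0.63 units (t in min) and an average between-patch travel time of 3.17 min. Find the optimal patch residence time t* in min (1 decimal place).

By the marginal value theorem, leave when the instantaneous gain rate g'(t) equals the habitat-wide average g(t)/(T + t).
g'(t) = 0.63·300·t^-0.37. Setting 0.63·300·t^-0.37 = 300·t^0.63/(3.17+t) gives 0.63(3.17+t) = t, so 0.37·t = 0.63×3.17.
t* = 0.63×3.17/0.37 = 5.398 min.

5.4 min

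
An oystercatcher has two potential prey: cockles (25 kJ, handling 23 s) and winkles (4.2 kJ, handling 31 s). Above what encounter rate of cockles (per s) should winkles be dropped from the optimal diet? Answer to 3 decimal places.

0.006 per s

Drop winkles once their profitability E₂/h₂ falls below the rate achievable on cockles alone: E₂/h₂ = λE₁/(1 + λh₁).
Solve for λ: λE₁h₂ = E₂(1 + λh₁) → λ(E₁h₂ − E₂h₁) = E₂ → λ = E₂/(E₁h₂ − E₂h₁).
λ = 4.2/(25×31 − 4.2×23) = 4.2/678.4 = 0.006191 per s.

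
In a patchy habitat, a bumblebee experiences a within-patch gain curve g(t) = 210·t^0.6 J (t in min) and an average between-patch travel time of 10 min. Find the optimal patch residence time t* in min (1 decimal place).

Maximise g(t)/(T+t): set derivative to zero → g'(t)(T+t) = g(t).
g'(t) = 0.6·210·t^-0.4. Setting 0.6·210·t^-0.4 = 210·t^0.6/(10+t) gives 0.6(10+t) = t, so 0.40·t = 0.6×10.
t* = 0.6×10/0.40 = 15 min.

15.0 min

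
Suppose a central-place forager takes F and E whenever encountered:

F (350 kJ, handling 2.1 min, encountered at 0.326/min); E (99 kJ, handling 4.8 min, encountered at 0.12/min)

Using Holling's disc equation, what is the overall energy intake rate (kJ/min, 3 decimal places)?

R = (0.326×350 + 0.12×99) / (1 + 0.326×2.1 + 0.12×4.8) = 126/2.261 = 55.73 kJ/min.

55.729 kJ/min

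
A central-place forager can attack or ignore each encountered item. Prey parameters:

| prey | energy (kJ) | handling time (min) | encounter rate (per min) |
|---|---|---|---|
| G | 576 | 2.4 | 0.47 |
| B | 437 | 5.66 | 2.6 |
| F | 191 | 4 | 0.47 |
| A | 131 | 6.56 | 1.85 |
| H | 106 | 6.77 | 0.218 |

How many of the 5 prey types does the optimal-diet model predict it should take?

1

Profitabilities (E/h, kJ/min): G 240, B 77.2, F 47.8, A 20, H 15.7. Add prey in this order while the next type's profitability exceeds the intake rate on those already taken.
Rate on top 1: 127.2. B: 77.2 < 127.2 → exclude; stop.
Optimal diet: G — 1 of 5 types.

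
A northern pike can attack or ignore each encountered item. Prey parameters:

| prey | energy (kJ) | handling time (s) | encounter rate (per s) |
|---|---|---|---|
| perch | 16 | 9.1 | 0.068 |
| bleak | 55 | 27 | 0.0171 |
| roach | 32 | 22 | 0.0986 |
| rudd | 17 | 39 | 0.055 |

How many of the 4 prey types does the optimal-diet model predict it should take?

3

E/h in descending order: bleak 2.04, perch 1.76, roach 1.45, rudd 0.436 kJ/s. The optimal diet is the largest prefix of this list for which every included type satisfies E_i/h_i > R on the types above it.
Rate on top 1: 0.6434. perch: 1.76 > 0.6434 → include.
Rate on top 2: 0.975. roach: 1.45 > 0.975 → include.
Rate on top 3: 1.22. rudd: 0.436 < 1.22 → exclude; stop.
Optimal diet: bleak, perch, roach — 3 of 4 types.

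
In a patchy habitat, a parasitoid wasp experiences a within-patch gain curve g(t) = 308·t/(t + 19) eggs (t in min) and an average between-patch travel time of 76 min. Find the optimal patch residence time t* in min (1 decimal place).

Optimal t* satisfies g'(t*) = g(t*)/(T + t*).
g'(t) = 308·19/(t + 19)². Setting 308·19/(t+19)² = 308t/[(t+19)(76+t)] gives 19(76+t) = t(t+19), so t² = 19×76 = 1444.
t* = √1444 = 38 min.

38.0 min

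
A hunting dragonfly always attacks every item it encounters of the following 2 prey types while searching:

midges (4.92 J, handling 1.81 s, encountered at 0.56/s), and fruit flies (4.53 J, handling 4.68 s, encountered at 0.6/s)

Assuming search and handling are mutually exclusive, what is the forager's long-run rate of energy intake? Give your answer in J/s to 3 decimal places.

1.135 J/s

Energy encountered per unit search time: 0.56×4.92 + 0.6×4.53 = 5.473 J/s.
Handling time per unit search time: 0.56×1.81 + 0.6×4.68 = 3.822.
Rate = 5.473/(1 + 3.822) = 1.135 J/s.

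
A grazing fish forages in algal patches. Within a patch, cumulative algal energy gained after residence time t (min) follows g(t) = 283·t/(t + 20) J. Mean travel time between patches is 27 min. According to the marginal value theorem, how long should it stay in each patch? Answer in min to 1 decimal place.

Maximise g(t)/(T+t): set derivative to zero → g'(t)(T+t) = g(t).
g'(t) = 283·20/(t + 20)². Setting 283·20/(t+20)² = 283t/[(t+20)(27+t)] gives 20(27+t) = t(t+20), so t² = 20×27 = 540.
t* = √540 = 23.24 min.

23.2 min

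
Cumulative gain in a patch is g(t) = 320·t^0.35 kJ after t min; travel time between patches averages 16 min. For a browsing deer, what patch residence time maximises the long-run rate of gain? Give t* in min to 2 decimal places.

By the marginal value theorem, leave when the instantaneous gain rate g'(t) equals the habitat-wide average g(t)/(T + t).
g'(t) = 0.35·320·t^-0.65. Setting 0.35·320·t^-0.65 = 320·t^0.35/(16+t) gives 0.35(16+t) = t, so 0.65·t = 0.35×16.
t* = 0.35×16/0.65 = 8.615 min.

8.62 min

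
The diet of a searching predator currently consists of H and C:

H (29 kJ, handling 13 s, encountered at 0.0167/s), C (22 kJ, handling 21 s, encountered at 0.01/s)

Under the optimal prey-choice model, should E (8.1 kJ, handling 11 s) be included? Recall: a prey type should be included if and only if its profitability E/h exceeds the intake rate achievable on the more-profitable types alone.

Intake rate on the current diet: R = (0.0167×29 + 0.01×22) / (1 + 0.0167×13 + 0.01×21) = 0.7043/1.427 = 0.4935 kJ/s.
E: E/h = 8.1/11 = 0.7364 kJ/s.
Since 0.7364 > R, including E increases the long-run rate.

Yes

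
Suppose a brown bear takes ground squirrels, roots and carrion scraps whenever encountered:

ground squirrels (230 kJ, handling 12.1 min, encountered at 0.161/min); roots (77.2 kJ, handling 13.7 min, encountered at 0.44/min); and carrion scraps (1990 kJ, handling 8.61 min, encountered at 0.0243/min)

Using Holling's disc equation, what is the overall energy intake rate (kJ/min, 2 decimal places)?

Energy encountered per unit search time: 0.161×230 + 0.44×77.2 + 0.0243×1990 = 119.4 kJ/min.
Handling time per unit search time: 0.161×12.1 + 0.44×13.7 + 0.0243×8.61 = 8.185.
Rate = 119.4/(1 + 8.185) = 12.99 kJ/min.

12.99 kJ/min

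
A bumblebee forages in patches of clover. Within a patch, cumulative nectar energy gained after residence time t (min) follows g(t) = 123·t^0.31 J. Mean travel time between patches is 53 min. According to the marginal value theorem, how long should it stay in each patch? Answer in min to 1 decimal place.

23.8 min

Maximise g(t)/(T+t): set derivative to zero → g'(t)(T+t) = g(t).
g'(t) = 0.31·123·t^-0.69. Setting 0.31·123·t^-0.69 = 123·t^0.31/(53+t) gives 0.31(53+t) = t, so 0.69·t = 0.31×53.
t* = 0.31×53/0.69 = 23.81 min.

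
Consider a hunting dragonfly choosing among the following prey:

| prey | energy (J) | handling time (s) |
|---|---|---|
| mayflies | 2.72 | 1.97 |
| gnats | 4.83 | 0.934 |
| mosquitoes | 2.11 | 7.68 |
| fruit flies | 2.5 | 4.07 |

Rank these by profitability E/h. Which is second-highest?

mayflies

In descending order of E/h:
gnats: 4.83/0.934 = 5.17 J/s
mayflies: 2.72/1.97 = 1.38 J/s
fruit flies: 2.5/4.07 = 0.614 J/s
mosquitoes: 2.11/7.68 = 0.275 J/s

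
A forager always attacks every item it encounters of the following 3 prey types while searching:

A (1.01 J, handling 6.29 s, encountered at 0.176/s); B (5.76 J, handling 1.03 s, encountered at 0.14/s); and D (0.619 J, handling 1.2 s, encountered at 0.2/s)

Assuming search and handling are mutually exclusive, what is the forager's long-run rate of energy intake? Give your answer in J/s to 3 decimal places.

R = Σλ_iE_i / (1 + Σλ_ih_i)
Numerator: 0.176×1.01 + 0.14×5.76 + 0.2×0.619 = 1.108
Denominator: 1 + 0.176×6.29 + 0.14×1.03 + 0.2×1.2 = 2.491
R = 1.108/2.491 = 0.4447 J/s

0.445 J/s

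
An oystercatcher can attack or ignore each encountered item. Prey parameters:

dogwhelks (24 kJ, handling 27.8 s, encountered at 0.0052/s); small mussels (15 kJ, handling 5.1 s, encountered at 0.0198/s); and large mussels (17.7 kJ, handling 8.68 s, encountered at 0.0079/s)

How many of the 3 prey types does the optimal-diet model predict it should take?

3

Rank by E/h (kJ/s): small mussels 2.94, large mussels 2.04, dogwhelks 0.863. Include each in turn until the next type's E/h falls below the running intake rate.
Rate on top 1: 0.2698. large mussels: 2.04 > 0.2698 → include.
Rate on top 2: 0.3735. dogwhelks: 0.863 > 0.3735 → include.
Optimal diet: small mussels, large mussels, dogwhelks — 3 of 3 types.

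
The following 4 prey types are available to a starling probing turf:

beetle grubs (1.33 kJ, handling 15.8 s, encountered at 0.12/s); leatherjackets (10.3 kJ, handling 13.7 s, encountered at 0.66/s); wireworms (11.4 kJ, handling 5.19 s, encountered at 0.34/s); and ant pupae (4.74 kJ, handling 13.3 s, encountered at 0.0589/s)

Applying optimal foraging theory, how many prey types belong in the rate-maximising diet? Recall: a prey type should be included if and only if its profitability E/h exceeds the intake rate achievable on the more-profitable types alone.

Rank by E/h (kJ/s): wireworms 2.2, leatherjackets 0.752, ant pupae 0.356, beetle grubs 0.0842. Include each in turn until the next type's E/h falls below the running intake rate.
Rate on top 1: 1.402. leatherjackets: 0.752 < 1.402 → exclude; stop.
Optimal diet: wireworms — 1 of 4 types.

1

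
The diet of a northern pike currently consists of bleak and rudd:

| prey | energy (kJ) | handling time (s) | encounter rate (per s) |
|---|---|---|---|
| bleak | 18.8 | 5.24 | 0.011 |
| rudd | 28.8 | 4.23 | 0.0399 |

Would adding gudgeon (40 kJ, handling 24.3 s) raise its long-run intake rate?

On bleak and rudd alone, R = ΣλE/(1+Σλh) = 1.356/1.226 = 1.106 kJ/s.
gudgeon: E/h = 40/24.3 = 1.646 kJ/s.
Since 1.646 > R, including gudgeon increases the long-run rate.

Yes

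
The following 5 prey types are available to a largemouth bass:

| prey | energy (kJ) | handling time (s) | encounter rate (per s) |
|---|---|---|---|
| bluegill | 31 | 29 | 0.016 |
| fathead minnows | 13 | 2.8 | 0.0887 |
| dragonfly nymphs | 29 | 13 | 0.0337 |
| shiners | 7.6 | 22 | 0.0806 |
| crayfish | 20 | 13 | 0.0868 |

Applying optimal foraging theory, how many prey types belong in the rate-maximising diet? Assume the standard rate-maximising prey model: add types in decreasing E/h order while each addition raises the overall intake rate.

3

E/h in descending order: fathead minnows 4.64, dragonfly nymphs 2.23, crayfish 1.54, bluegill 1.07, shiners 0.345 kJ/s. The optimal diet is the largest prefix of this list for which every included type satisfies E_i/h_i > R on the types above it.
Rate on top 1: 0.9237. dragonfly nymphs: 2.23 > 0.9237 → include.
Rate on top 2: 1.263. crayfish: 1.54 > 1.263 → include.
Rate on top 3: 1.374. bluegill: 1.07 < 1.374 → exclude; stop.
Optimal diet: fathead minnows, dragonfly nymphs, crayfish — 3 of 5 types.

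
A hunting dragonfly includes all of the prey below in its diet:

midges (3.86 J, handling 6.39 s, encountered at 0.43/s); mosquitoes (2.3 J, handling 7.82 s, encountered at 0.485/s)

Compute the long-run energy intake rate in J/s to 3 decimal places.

0.368 J/s

R = Σλ_iE_i / (1 + Σλ_ih_i)
Numerator: 0.43×3.86 + 0.485×2.3 = 2.775
Denominator: 1 + 0.43×6.39 + 0.485×7.82 = 7.54
R = 2.775/7.54 = 0.3681 J/s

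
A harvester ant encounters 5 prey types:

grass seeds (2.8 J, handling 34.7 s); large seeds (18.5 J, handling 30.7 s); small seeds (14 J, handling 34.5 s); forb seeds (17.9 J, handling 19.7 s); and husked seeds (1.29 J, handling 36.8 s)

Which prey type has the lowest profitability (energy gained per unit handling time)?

husked seeds

In descending order of E/h:
forb seeds: 17.9/19.7 = 0.909 J/s
large seeds: 18.5/30.7 = 0.603 J/s
small seeds: 14/34.5 = 0.406 J/s
grass seeds: 2.8/34.7 = 0.0807 J/s
husked seeds: 1.29/36.8 = 0.0351 J/s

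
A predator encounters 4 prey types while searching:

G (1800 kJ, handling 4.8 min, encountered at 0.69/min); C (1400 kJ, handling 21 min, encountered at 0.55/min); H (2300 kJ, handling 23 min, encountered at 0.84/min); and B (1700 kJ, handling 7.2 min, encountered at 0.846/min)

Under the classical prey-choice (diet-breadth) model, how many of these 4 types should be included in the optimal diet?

1

E/h in descending order: G 375, B 236, H 100, C 66.7 kJ/min. The optimal diet is the largest prefix of this list for which every included type satisfies E_i/h_i > R on the types above it.
Rate on top 1: 288. B: 236 < 288 → exclude; stop.
Optimal diet: G — 1 of 4 types.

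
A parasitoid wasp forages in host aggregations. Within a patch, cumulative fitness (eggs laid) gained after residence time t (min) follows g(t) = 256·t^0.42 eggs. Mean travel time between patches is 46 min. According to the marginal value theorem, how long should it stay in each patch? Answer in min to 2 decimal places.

33.31 min

Maximise g(t)/(T+t): set derivative to zero → g'(t)(T+t) = g(t).
g'(t) = 0.42·256·t^-0.58. Setting 0.42·256·t^-0.58 = 256·t^0.42/(46+t) gives 0.42(46+t) = t, so 0.58·t = 0.42×46.
t* = 0.42×46/0.58 = 33.31 min.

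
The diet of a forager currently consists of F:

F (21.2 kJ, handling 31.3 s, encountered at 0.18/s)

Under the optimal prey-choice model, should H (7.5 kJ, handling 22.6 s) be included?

On F alone, R = ΣλE/(1+Σλh) = 3.816/6.634 = 0.5752 kJ/s.
Profitability of H: 7.5/22.6 = 0.3319 kJ/s.
Since 0.3319 < R, time spent handling H is better spent searching.

No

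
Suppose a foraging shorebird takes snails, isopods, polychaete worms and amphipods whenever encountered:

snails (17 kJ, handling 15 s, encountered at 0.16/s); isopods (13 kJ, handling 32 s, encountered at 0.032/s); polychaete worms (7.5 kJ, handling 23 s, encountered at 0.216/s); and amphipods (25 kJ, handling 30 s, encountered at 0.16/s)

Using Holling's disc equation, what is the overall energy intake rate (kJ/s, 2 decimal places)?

Energy encountered per unit search time: 0.16×17 + 0.032×13 + 0.216×7.5 + 0.16×25 = 8.756 kJ/s.
Handling time per unit search time: 0.16×15 + 0.032×32 + 0.216×23 + 0.16×30 = 13.19.
Rate = 8.756/(1 + 13.19) = 0.617 kJ/s.

0.62 kJ/s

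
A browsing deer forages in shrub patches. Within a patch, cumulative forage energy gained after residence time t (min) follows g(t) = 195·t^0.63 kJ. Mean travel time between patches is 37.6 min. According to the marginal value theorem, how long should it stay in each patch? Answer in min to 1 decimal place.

64.0 min

Maximise g(t)/(T+t): set derivative to zero → g'(t)(T+t) = g(t).
g'(t) = 0.63·195·t^-0.37. Setting 0.63·195·t^-0.37 = 195·t^0.63/(37.6+t) gives 0.63(37.6+t) = t, so 0.37·t = 0.63×37.6.
t* = 0.63×37.6/0.37 = 64.02 min.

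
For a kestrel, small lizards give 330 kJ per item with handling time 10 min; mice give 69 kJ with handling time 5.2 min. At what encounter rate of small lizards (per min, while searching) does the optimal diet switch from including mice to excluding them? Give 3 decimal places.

0.067 per min

At the threshold, the rate on small lizards alone equals the profitability of mice: λ·330/(1 + λ·10) = 69/5.2 = 13.27.
Rearranging, λ(330 − 13.27×10) = 13.27, so λ = 13.27/197.3 = 0.06725 per min.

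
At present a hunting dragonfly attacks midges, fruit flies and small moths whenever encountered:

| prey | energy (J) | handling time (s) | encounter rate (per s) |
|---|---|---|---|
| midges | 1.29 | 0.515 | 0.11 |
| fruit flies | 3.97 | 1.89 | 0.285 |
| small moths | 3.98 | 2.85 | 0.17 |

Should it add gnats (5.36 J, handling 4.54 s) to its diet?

Intake rate on the current diet: R = (0.11×1.29 + 0.285×3.97 + 0.17×3.98) / (1 + 0.11×0.515 + 0.285×1.89 + 0.17×2.85) = 1.95/2.08 = 0.9376 J/s.
gnats: E/h = 5.36/4.54 = 1.181 J/s.
Since 1.181 > R, including gnats increases the long-run rate.

Yes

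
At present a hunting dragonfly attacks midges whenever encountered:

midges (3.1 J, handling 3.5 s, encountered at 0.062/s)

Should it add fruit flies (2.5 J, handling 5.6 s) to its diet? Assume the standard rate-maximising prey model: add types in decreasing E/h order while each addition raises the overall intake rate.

Yes

Intake rate on the current diet: R = (0.062×3.1) / (1 + 0.062×3.5) = 0.1922/1.217 = 0.1579 J/s.
Profitability of fruit flies: 2.5/5.6 = 0.4464 J/s.
Since 0.4464 > R, including fruit flies increases the long-run rate.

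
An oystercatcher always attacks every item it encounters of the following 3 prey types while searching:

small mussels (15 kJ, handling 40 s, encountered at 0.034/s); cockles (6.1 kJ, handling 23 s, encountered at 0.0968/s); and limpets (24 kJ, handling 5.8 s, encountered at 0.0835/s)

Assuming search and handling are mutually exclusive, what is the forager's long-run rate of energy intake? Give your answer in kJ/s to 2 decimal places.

R = Σλ_iE_i / (1 + Σλ_ih_i)
Numerator: 0.034×15 + 0.0968×6.1 + 0.0835×24 = 3.104
Denominator: 1 + 0.034×40 + 0.0968×23 + 0.0835×5.8 = 5.071
R = 3.104/5.071 = 0.6122 kJ/s

0.61 kJ/s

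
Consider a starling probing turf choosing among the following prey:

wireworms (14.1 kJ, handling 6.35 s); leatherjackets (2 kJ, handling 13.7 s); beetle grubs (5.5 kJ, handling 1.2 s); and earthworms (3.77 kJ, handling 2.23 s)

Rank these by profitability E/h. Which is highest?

In descending order of E/h:
beetle grubs: 5.5/1.2 = 4.58 kJ/s
wireworms: 14.1/6.35 = 2.22 kJ/s
earthworms: 3.77/2.23 = 1.69 kJ/s
leatherjackets: 2/13.7 = 0.146 kJ/s

beetle grubs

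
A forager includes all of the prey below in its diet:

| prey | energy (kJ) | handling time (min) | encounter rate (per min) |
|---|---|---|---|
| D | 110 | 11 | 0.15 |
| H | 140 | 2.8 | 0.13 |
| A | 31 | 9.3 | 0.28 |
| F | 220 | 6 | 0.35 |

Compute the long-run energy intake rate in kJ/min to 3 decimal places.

R = Σλ_iE_i / (1 + Σλ_ih_i)
Numerator: 0.15×110 + 0.13×140 + 0.28×31 + 0.35×220 = 120.4
Denominator: 1 + 0.15×11 + 0.13×2.8 + 0.28×9.3 + 0.35×6 = 7.718
R = 120.4/7.718 = 15.6 kJ/min

15.597 kJ/min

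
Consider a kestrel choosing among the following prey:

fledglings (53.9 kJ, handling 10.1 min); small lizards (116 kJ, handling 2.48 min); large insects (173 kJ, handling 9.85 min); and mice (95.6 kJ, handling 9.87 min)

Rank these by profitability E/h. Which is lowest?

fledglings

Profitability E/h (kJ/min): fledglings = 53.9/10.1 = 5.34, small lizards = 116/2.48 = 46.8, large insects = 173/9.85 = 17.6, mice = 95.6/9.87 = 9.69.
Ranked: small lizards > large insects > mice > fledglings.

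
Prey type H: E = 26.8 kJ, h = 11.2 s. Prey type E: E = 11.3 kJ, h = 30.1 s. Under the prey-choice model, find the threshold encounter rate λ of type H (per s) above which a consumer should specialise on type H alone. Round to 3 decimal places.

The zero-one rule: include type E iff E₂/h₂ > λE₁/(1+λh₁). Equality gives the switch point.
λE₁h₂ = E₂ + λE₂h₁ ⇒ λ = E₂/(E₁h₂ − E₂h₁) = 11.3/(806.7 − 126.6) = 0.01661 per s.

0.017 per s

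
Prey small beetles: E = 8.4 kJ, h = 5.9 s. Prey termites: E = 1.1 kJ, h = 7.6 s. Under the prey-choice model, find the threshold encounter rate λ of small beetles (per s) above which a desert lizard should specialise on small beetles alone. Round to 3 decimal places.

0.019 per s

The zero-one rule: include termites iff E₂/h₂ > λE₁/(1+λh₁). Equality gives the switch point.
λE₁h₂ = E₂ + λE₂h₁ ⇒ λ = E₂/(E₁h₂ − E₂h₁) = 1.1/(63.84 − 6.49) = 0.01918 per s.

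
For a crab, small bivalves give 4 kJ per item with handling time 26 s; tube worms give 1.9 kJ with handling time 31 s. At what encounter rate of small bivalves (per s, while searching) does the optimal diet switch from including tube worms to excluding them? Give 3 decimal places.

0.025 per s

Drop tube worms once their profitability E₂/h₂ falls below the rate achievable on small bivalves alone: E₂/h₂ = λE₁/(1 + λh₁).
Solve for λ: λE₁h₂ = E₂(1 + λh₁) → λ(E₁h₂ − E₂h₁) = E₂ → λ = E₂/(E₁h₂ − E₂h₁).
λ = 1.9/(4×31 − 1.9×26) = 1.9/74.6 = 0.02547 per s.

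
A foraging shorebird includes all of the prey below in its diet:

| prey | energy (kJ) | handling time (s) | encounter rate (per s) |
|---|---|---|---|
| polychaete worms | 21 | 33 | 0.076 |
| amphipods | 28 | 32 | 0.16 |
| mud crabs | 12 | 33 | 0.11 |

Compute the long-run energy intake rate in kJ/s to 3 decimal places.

0.603 kJ/s

R = (0.076×21 + 0.16×28 + 0.11×12) / (1 + 0.076×33 + 0.16×32 + 0.11×33) = 7.396/12.26 = 0.6034 kJ/s.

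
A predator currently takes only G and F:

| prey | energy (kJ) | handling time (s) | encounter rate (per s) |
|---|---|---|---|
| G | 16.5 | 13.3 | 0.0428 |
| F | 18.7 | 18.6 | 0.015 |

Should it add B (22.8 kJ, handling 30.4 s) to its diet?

Yes

On G and F alone, R = ΣλE/(1+Σλh) = 0.9867/1.848 = 0.5339 kJ/s.
Profitability of B: 22.8/30.4 = 0.75 kJ/s.
Since 0.75 > R, including B increases the long-run rate.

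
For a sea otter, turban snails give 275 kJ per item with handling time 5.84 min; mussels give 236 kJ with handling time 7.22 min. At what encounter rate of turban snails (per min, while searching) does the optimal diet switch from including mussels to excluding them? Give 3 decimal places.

0.389 per min

The zero-one rule: include mussels iff E₂/h₂ > λE₁/(1+λh₁). Equality gives the switch point.
λE₁h₂ = E₂ + λE₂h₁ ⇒ λ = E₂/(E₁h₂ − E₂h₁) = 236/(1986 − 1378) = 0.3886 per min.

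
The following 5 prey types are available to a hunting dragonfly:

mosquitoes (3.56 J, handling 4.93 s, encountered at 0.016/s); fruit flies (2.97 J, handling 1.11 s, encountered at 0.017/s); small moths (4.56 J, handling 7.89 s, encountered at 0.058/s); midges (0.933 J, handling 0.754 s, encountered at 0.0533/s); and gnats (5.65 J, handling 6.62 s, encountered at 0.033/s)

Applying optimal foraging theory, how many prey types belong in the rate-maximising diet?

Profitabilities (E/h, J/s): fruit flies 2.68, midges 1.24, gnats 0.853, mosquitoes 0.722, small moths 0.578. Add prey in this order while the next type's profitability exceeds the intake rate on those already taken.
Rate on top 1: 0.04955. midges: 1.24 > 0.04955 → include.
Rate on top 2: 0.09463. gnats: 0.853 > 0.09463 → include.
Rate on top 3: 0.2244. mosquitoes: 0.722 > 0.2244 → include.
Rate on top 4: 0.2533. small moths: 0.578 > 0.2533 → include.
Optimal diet: fruit flies, midges, gnats, mosquitoes, small moths — 5 of 5 types.

5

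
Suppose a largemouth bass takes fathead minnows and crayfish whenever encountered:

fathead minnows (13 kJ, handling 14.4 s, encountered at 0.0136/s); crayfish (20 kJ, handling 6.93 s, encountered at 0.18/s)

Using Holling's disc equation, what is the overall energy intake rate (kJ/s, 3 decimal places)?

R = Σλ_iE_i / (1 + Σλ_ih_i)
Numerator: 0.0136×13 + 0.18×20 = 3.777
Denominator: 1 + 0.0136×14.4 + 0.18×6.93 = 2.443
R = 3.777/2.443 = 1.546 kJ/s

1.546 kJ/s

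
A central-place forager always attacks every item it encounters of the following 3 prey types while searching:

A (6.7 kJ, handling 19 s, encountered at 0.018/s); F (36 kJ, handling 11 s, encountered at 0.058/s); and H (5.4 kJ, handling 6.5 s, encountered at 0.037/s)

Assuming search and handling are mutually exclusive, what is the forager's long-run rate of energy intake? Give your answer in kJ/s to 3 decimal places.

1.085 kJ/s

R = Σλ_iE_i / (1 + Σλ_ih_i)
Numerator: 0.018×6.7 + 0.058×36 + 0.037×5.4 = 2.408
Denominator: 1 + 0.018×19 + 0.058×11 + 0.037×6.5 = 2.22
R = 2.408/2.22 = 1.085 kJ/s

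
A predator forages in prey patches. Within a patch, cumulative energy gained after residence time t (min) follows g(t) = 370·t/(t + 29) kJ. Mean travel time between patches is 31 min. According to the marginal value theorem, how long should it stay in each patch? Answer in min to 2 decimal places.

Optimal t* satisfies g'(t*) = g(t*)/(T + t*).
g'(t) = 370·29/(t + 29)². Setting 370·29/(t+29)² = 370t/[(t+29)(31+t)] gives 29(31+t) = t(t+29), so t² = 29×31 = 899.
t* = √899 = 29.98 min.

29.98 min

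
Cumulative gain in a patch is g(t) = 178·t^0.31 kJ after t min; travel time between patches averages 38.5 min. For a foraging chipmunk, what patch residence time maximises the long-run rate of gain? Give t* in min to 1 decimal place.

17.3 min

Maximise g(t)/(T+t): set derivative to zero → g'(t)(T+t) = g(t).
g'(t) = 0.31·178·t^-0.69. Setting 0.31·178·t^-0.69 = 178·t^0.31/(38.5+t) gives 0.31(38.5+t) = t, so 0.69·t = 0.31×38.5.
t* = 0.31×38.5/0.69 = 17.3 min.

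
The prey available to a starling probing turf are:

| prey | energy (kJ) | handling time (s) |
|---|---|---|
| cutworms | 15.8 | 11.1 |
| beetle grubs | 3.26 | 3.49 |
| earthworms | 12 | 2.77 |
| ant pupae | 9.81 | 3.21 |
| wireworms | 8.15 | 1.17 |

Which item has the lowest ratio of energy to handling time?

In descending order of E/h:
wireworms: 8.15/1.17 = 6.97 kJ/s
earthworms: 12/2.77 = 4.33 kJ/s
ant pupae: 9.81/3.21 = 3.06 kJ/s
cutworms: 15.8/11.1 = 1.42 kJ/s
beetle grubs: 3.26/3.49 = 0.934 kJ/s

beetle grubs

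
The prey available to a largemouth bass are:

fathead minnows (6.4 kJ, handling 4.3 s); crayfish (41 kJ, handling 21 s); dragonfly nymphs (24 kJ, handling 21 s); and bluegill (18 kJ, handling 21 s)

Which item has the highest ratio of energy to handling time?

crayfish

In descending order of E/h:
crayfish: 41/21 = 1.95 kJ/s
fathead minnows: 6.4/4.3 = 1.49 kJ/s
dragonfly nymphs: 24/21 = 1.14 kJ/s
bluegill: 18/21 = 0.857 kJ/s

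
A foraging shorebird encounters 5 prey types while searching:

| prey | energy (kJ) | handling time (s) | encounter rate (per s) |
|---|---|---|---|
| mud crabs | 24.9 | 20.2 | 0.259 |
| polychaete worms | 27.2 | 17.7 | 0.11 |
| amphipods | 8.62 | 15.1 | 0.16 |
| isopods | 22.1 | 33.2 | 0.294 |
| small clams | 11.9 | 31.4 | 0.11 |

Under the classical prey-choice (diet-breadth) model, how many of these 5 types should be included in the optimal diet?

2

Profitabilities (E/h, kJ/s): polychaete worms 1.54, mud crabs 1.23, isopods 0.666, amphipods 0.571, small clams 0.379. Add prey in this order while the next type's profitability exceeds the intake rate on those already taken.
Rate on top 1: 1.015. mud crabs: 1.23 > 1.015 → include.
Rate on top 2: 1.154. isopods: 0.666 < 1.154 → exclude; stop.
Optimal diet: polychaete worms, mud crabs — 2 of 5 types.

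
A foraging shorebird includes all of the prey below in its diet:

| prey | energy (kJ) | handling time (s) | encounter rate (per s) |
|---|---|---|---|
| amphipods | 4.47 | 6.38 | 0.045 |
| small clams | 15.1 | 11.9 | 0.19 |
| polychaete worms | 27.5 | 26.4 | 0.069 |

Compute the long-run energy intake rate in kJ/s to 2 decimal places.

0.93 kJ/s

R = (0.045×4.47 + 0.19×15.1 + 0.069×27.5) / (1 + 0.045×6.38 + 0.19×11.9 + 0.069×26.4) = 4.968/5.37 = 0.9251 kJ/s.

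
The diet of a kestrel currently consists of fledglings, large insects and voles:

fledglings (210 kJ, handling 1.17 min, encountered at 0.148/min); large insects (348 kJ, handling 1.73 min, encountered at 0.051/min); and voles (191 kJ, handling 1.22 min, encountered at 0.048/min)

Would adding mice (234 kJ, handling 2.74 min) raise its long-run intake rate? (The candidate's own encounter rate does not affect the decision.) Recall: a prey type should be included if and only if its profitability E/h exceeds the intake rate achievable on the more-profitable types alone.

Yes

On fledglings, large insects and voles alone, R = ΣλE/(1+Σλh) = 58/1.32 = 43.94 kJ/min.
mice: E/h = 234/2.74 = 85.4 kJ/min.
85.4 > 43.94, so adding mice raises the average — include it.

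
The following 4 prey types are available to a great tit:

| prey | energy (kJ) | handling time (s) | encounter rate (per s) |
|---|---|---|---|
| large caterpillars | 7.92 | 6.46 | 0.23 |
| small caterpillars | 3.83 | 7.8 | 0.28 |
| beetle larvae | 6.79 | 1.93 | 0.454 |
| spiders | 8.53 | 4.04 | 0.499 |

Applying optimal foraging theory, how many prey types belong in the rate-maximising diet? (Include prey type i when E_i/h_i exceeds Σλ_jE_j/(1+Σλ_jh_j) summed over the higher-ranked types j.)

Rank by E/h (kJ/s): beetle larvae 3.52, spiders 2.11, large caterpillars 1.23, small caterpillars 0.491. Include each in turn until the next type's E/h falls below the running intake rate.
Rate on top 1: 1.643. spiders: 2.11 > 1.643 → include.
Rate on top 2: 1.886. large caterpillars: 1.23 < 1.886 → exclude; stop.
Optimal diet: beetle larvae, spiders — 2 of 4 types.

2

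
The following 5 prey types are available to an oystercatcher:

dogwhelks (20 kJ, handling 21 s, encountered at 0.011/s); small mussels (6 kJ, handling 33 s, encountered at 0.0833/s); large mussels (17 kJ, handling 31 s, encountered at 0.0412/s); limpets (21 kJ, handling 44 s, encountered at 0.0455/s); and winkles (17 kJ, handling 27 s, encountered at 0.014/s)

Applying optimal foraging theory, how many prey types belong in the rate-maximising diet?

E/h in descending order: dogwhelks 0.952, winkles 0.63, large mussels 0.548, limpets 0.477, small mussels 0.182 kJ/s. The optimal diet is the largest prefix of this list for which every included type satisfies E_i/h_i > R on the types above it.
Rate on top 1: 0.1787. winkles: 0.63 > 0.1787 → include.
Rate on top 2: 0.2846. large mussels: 0.548 > 0.2846 → include.
Rate on top 3: 0.4014. limpets: 0.477 > 0.4014 → include.
Rate on top 4: 0.4324. small mussels: 0.182 < 0.4324 → exclude; stop.
Optimal diet: dogwhelks, winkles, large mussels, limpets — 4 of 5 types.

4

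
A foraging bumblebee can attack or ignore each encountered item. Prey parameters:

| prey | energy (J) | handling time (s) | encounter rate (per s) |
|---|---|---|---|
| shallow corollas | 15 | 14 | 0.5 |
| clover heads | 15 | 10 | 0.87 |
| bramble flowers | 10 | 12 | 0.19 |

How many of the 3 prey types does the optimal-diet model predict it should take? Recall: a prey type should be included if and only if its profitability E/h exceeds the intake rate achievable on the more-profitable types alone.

Profitabilities (E/h, J/s): clover heads 1.5, shallow corollas 1.07, bramble flowers 0.833. Add prey in this order while the next type's profitability exceeds the intake rate on those already taken.
Rate on top 1: 1.345. shallow corollas: 1.07 < 1.345 → exclude; stop.
Optimal diet: clover heads — 1 of 3 types.

1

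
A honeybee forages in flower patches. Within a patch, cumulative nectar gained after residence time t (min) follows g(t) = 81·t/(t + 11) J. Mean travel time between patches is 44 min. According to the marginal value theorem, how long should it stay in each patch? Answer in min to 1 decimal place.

Optimal t* satisfies g'(t*) = g(t*)/(T + t*).
g'(t) = 81·11/(t + 11)². Setting 81·11/(t+11)² = 81t/[(t+11)(44+t)] gives 11(44+t) = t(t+11), so t² = 11×44 = 484.
t* = √484 = 22 min.

22.0 min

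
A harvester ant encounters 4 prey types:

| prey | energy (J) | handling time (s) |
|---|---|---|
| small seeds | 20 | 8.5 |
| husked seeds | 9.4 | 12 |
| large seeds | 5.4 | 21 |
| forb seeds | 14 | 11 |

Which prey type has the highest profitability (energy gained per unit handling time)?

Profitability E/h (J/s): small seeds = 20/8.5 = 2.35, husked seeds = 9.4/12 = 0.783, large seeds = 5.4/21 = 0.257, forb seeds = 14/11 = 1.27.
Ranked: small seeds > forb seeds > husked seeds > large seeds.

small seeds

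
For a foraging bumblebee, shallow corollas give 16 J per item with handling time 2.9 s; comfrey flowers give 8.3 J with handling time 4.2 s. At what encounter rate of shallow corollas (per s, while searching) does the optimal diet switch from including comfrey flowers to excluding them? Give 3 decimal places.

Drop comfrey flowers once their profitability E₂/h₂ falls below the rate achievable on shallow corollas alone: E₂/h₂ = λE₁/(1 + λh₁).
Solve for λ: λE₁h₂ = E₂(1 + λh₁) → λ(E₁h₂ − E₂h₁) = E₂ → λ = E₂/(E₁h₂ − E₂h₁).
λ = 8.3/(16×4.2 − 8.3×2.9) = 8.3/43.13 = 0.1924 per s.

0.192 per s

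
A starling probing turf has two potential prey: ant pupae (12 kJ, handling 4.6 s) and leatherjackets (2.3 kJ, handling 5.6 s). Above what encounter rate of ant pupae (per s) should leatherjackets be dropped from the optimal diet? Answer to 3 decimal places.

0.041 per s

At the threshold, the rate on ant pupae alone equals the profitability of leatherjackets: λ·12/(1 + λ·4.6) = 2.3/5.6 = 0.4107.
Rearranging, λ(12 − 0.4107×4.6) = 0.4107, so λ = 0.4107/10.11 = 0.04062 per s.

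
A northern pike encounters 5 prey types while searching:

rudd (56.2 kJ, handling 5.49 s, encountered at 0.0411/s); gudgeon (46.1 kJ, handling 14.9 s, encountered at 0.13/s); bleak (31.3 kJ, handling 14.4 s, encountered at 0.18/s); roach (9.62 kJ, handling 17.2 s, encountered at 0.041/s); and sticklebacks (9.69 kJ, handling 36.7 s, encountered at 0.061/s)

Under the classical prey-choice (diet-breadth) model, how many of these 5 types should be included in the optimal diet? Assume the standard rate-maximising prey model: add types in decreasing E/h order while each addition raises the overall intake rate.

2

Rank by E/h (kJ/s): rudd 10.2, gudgeon 3.09, bleak 2.17, roach 0.559, sticklebacks 0.264. Include each in turn until the next type's E/h falls below the running intake rate.
Rate on top 1: 1.885. gudgeon: 3.09 > 1.885 → include.
Rate on top 2: 2.625. bleak: 2.17 < 2.625 → exclude; stop.
Optimal diet: rudd, gudgeon — 2 of 5 types.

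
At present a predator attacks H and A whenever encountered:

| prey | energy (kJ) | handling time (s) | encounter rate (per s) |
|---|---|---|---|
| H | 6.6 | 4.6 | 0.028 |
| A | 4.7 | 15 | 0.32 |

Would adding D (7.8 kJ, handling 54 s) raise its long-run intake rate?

No

Intake rate on the current diet: R = (0.028×6.6 + 0.32×4.7) / (1 + 0.028×4.6 + 0.32×15) = 1.689/5.929 = 0.2848 kJ/s.
D: E/h = 7.8/54 = 0.1444 kJ/s.
0.1444 < 0.2848, so adding D would lower the average — exclude it.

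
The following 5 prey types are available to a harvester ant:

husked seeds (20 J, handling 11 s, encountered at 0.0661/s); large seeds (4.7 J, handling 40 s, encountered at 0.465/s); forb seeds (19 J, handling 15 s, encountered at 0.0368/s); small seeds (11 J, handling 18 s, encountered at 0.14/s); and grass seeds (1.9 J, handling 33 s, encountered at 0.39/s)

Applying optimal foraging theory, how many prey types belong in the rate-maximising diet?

E/h in descending order: husked seeds 1.82, forb seeds 1.27, small seeds 0.611, large seeds 0.118, grass seeds 0.0576 J/s. The optimal diet is the largest prefix of this list for which every included type satisfies E_i/h_i > R on the types above it.
Rate on top 1: 0.7654. forb seeds: 1.27 > 0.7654 → include.
Rate on top 2: 0.8868. small seeds: 0.611 < 0.8868 → exclude; stop.
Optimal diet: husked seeds, forb seeds — 2 of 5 types.

2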